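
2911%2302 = 609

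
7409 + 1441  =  8850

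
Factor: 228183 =3^1*23^1*3307^1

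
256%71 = 43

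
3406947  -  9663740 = -6256793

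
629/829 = 629/829 = 0.76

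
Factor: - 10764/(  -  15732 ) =13/19 = 13^1*19^(  -  1) 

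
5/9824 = 5/9824  =  0.00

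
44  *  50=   2200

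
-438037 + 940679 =502642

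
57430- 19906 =37524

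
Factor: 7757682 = 2^1* 3^1 * 1292947^1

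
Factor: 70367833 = 23^1*29^1*105499^1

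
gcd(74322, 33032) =8258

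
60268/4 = 15067 =15067.00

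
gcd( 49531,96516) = 1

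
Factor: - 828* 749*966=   -  599086152 =- 2^3* 3^3*7^2*23^2*107^1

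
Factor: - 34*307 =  - 2^1 * 17^1*307^1 = - 10438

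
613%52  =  41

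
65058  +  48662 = 113720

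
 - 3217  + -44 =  - 3261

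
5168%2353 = 462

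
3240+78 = 3318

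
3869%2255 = 1614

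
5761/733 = 5761/733 = 7.86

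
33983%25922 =8061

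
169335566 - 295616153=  -126280587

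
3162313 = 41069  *77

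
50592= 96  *527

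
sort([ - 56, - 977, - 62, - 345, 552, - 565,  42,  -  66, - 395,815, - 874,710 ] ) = [-977, - 874,  -  565,-395, - 345 , - 66, - 62, - 56,42, 552, 710,  815 ] 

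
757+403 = 1160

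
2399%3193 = 2399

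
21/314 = 21/314= 0.07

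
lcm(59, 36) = 2124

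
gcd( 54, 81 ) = 27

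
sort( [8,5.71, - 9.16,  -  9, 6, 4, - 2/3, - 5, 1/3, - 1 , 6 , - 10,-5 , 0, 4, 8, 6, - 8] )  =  [ - 10,  -  9.16,  -  9,-8, - 5,-5, - 1, - 2/3, 0, 1/3,4, 4 , 5.71,6,  6, 6,8, 8] 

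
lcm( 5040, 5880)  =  35280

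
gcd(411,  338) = 1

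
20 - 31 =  - 11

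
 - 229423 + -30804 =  - 260227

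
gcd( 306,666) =18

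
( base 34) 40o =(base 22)9D6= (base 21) ab7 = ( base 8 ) 11050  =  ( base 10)4648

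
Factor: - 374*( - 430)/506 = 2^1*5^1*17^1*23^( -1 )*43^1= 7310/23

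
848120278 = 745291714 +102828564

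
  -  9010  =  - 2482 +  - 6528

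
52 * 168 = 8736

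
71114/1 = 71114 = 71114.00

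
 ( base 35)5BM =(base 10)6532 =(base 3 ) 22221221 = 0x1984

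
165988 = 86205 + 79783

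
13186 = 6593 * 2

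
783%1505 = 783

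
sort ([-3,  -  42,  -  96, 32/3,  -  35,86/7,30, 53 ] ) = [ - 96,-42, - 35,-3, 32/3,86/7, 30,53]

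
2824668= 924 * 3057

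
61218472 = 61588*994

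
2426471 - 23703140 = -21276669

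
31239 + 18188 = 49427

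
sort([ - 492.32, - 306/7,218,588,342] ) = [ - 492.32, - 306/7,218,342, 588]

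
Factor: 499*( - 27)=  - 13473 = - 3^3*499^1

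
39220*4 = 156880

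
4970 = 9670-4700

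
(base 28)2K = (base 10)76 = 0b1001100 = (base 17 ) 48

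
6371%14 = 1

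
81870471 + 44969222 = 126839693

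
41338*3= 124014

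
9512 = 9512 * 1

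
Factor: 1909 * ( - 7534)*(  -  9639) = 2^1* 3^4 * 7^1* 17^1 * 23^1*83^1 * 3767^1 = 138632011434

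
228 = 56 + 172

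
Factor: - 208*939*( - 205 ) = 40038960 =2^4*3^1*5^1*13^1*41^1*313^1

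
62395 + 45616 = 108011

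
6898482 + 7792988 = 14691470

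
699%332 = 35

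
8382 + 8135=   16517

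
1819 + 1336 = 3155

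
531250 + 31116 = 562366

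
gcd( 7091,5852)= 7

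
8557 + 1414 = 9971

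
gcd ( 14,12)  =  2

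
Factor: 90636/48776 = 249/134= 2^( - 1)*3^1*67^( - 1)*83^1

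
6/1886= 3/943   =  0.00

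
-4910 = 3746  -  8656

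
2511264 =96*26159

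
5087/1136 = 4 + 543/1136 = 4.48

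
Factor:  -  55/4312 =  - 5/392 = -2^(  -  3)*5^1*7^(-2)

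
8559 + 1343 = 9902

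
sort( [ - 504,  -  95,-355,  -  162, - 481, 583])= [-504, - 481, - 355, - 162 , - 95,  583] 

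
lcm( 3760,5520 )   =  259440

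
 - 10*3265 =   -  32650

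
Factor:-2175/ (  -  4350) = 1/2 = 2^( - 1) 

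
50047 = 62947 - 12900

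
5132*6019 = 30889508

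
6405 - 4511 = 1894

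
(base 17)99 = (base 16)a2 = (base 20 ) 82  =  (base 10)162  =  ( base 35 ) 4m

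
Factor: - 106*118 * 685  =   - 8567980 = -2^2*5^1*53^1*59^1 * 137^1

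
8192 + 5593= 13785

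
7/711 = 7/711 =0.01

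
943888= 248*3806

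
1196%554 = 88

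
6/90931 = 6/90931 = 0.00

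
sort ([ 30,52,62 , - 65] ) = [ - 65,30, 52 , 62]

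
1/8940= 1/8940 =0.00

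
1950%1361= 589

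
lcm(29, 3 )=87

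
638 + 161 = 799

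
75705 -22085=53620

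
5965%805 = 330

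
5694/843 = 6 +212/281= 6.75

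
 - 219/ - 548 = 219/548 = 0.40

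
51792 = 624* 83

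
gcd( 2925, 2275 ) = 325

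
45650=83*550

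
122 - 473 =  - 351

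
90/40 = 2+1/4=2.25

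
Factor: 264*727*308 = 59113824 = 2^5*3^1*7^1*11^2*727^1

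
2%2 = 0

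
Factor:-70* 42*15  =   - 2^2*3^2*5^2* 7^2 = - 44100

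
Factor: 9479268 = 2^2*3^4*17^1 * 1721^1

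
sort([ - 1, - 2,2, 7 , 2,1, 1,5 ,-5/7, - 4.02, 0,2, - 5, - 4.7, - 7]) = [-7, - 5, -4.7, - 4.02, -2,  -  1, - 5/7,0,1,1,2,2,2,5,7 ] 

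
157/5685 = 157/5685 = 0.03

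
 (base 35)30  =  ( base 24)49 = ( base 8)151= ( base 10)105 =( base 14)77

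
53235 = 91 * 585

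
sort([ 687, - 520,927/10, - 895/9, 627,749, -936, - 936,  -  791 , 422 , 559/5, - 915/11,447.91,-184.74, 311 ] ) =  [ - 936, - 936,-791, - 520, - 184.74 , - 895/9, - 915/11, 927/10,559/5, 311, 422, 447.91, 627,687, 749] 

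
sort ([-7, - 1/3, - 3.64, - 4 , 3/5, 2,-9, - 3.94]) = [-9, - 7,  -  4, - 3.94,  -  3.64 ,-1/3 , 3/5,2]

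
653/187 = 3 + 92/187 = 3.49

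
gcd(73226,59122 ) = 82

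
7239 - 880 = 6359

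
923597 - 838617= 84980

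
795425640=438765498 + 356660142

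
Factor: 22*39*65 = 2^1*3^1*5^1*11^1*13^2 =55770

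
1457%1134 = 323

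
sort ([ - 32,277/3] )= [ - 32, 277/3]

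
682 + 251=933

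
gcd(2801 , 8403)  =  2801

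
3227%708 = 395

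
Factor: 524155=5^1* 104831^1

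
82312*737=60663944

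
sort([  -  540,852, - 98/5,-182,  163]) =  [ - 540,  -  182, - 98/5 , 163, 852 ] 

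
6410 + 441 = 6851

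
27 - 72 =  - 45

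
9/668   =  9/668 = 0.01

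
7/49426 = 7/49426= 0.00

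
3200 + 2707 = 5907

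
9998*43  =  429914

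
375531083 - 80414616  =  295116467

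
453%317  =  136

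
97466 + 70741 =168207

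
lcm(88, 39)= 3432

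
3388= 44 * 77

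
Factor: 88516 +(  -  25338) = 63178  =  2^1 * 31^1*1019^1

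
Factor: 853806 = 2^1*3^1 * 23^2*269^1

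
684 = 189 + 495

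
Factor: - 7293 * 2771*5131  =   - 3^1*7^1*11^1*13^1*17^2*163^1*733^1=   - 103691881293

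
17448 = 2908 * 6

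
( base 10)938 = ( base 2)1110101010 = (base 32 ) TA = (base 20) 26i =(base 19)2b7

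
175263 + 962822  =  1138085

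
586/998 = 293/499 = 0.59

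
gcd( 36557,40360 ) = 1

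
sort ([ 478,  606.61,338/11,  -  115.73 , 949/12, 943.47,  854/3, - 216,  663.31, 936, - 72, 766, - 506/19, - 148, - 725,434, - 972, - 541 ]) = [ - 972, - 725, - 541, - 216, - 148, - 115.73, -72, - 506/19, 338/11 , 949/12, 854/3,434,478 , 606.61, 663.31,766 , 936, 943.47]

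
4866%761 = 300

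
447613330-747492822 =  -299879492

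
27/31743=3/3527=0.00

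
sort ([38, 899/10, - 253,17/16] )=[ - 253,  17/16,38, 899/10]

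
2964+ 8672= 11636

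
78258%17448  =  8466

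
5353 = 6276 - 923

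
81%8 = 1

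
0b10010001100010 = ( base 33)8i8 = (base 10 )9314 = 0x2462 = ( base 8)22142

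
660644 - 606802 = 53842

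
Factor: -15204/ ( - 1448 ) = 2^( - 1)*3^1*7^1= 21/2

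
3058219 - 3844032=-785813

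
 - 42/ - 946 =21/473= 0.04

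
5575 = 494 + 5081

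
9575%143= 137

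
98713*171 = 16879923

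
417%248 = 169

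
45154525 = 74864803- 29710278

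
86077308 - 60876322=25200986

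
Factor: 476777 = 7^1*68111^1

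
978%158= 30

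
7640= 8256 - 616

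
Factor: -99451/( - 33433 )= 11^1*67^(  -  1 )*499^ (  -  1 )*9041^1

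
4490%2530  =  1960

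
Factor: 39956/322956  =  3^(  -  2 )*7^1*1427^1*8971^( - 1 )  =  9989/80739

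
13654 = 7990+5664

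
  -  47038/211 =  - 47038/211 = - 222.93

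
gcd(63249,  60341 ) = 727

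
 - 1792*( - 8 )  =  14336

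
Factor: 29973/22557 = 73^( - 1)*97^1 = 97/73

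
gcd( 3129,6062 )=7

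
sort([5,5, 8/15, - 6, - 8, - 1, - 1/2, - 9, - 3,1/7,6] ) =[-9, - 8, - 6,  -  3, - 1  , - 1/2, 1/7,8/15,5, 5, 6] 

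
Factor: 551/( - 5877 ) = -3^( -2 )*19^1*29^1*653^( - 1)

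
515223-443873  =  71350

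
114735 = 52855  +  61880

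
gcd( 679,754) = 1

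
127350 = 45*2830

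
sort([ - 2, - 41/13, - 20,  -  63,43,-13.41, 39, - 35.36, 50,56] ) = [ -63,  -  35.36,  -  20, - 13.41, - 41/13, - 2,39,43, 50,56]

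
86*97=8342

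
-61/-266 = 61/266=0.23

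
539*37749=20346711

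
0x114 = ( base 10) 276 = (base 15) 136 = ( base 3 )101020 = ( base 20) DG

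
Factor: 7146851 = 17^1*107^1*3929^1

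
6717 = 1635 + 5082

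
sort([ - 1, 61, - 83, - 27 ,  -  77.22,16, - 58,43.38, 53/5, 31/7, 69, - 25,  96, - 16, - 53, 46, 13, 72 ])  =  [ - 83, - 77.22, - 58, - 53, - 27, - 25, - 16, - 1,31/7, 53/5,13,16,43.38, 46, 61, 69,  72, 96 ]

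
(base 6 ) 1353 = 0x165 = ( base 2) 101100101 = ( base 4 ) 11211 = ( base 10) 357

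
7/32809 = 1/4687  =  0.00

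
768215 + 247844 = 1016059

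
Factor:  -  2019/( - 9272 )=2^( - 3)*3^1*19^(-1 )*61^( - 1 ) * 673^1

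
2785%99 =13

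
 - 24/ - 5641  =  24/5641 = 0.00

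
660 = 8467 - 7807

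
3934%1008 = 910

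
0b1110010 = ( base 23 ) 4M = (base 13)8A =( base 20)5E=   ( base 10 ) 114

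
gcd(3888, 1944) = 1944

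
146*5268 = 769128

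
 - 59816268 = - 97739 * 612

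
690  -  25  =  665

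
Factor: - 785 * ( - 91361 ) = 5^1*103^1*157^1 * 887^1 =71718385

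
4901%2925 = 1976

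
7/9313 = 7/9313 = 0.00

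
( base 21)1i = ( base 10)39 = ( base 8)47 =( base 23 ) 1G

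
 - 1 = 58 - 59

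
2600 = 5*520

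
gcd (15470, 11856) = 26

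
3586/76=1793/38 = 47.18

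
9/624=3/208 = 0.01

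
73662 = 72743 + 919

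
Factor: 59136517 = 11^1*5376047^1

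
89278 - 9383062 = -9293784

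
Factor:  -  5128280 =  - 2^3*5^1*41^1*53^1*59^1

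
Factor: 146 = 2^1*73^1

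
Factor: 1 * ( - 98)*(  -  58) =5684  =  2^2*7^2*29^1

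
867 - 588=279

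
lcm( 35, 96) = 3360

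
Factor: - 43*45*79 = - 152865 =- 3^2*5^1 * 43^1*79^1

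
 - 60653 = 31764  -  92417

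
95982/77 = 1246 + 40/77 =1246.52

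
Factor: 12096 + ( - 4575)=7521=3^1*23^1*109^1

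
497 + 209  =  706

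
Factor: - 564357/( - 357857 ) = 3^1*19^1 * 23^( - 1 )* 9901^1*15559^( - 1 ) 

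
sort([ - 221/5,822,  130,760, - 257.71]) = [ - 257.71 , - 221/5 , 130 , 760,  822]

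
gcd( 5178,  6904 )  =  1726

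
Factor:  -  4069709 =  - 7^1*641^1*907^1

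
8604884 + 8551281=17156165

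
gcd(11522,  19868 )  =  2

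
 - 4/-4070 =2/2035 = 0.00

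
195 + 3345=3540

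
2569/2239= 2569/2239 = 1.15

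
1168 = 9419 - 8251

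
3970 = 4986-1016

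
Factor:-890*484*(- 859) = 370022840 =2^3*5^1*11^2*89^1*859^1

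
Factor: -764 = - 2^2*191^1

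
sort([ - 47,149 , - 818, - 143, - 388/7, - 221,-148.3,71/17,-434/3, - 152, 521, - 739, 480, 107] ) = [ - 818, - 739, - 221, - 152  , - 148.3, - 434/3, - 143, - 388/7, - 47,71/17,107, 149,480, 521]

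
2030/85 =406/17 = 23.88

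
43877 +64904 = 108781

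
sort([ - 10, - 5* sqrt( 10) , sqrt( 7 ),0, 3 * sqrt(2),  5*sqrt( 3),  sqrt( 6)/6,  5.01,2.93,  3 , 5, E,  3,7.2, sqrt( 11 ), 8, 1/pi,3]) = [ - 5*sqrt(10 ),- 10,0 , 1/pi, sqrt(6 )/6,  sqrt( 7),  E, 2.93,3 , 3, 3,sqrt( 11),3*sqrt ( 2),5, 5.01, 7.2, 8,5*sqrt(3)]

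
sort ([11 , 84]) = [ 11, 84 ] 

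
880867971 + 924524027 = 1805391998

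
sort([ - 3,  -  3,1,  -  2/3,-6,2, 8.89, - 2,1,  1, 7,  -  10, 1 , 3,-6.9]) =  [ - 10, - 6.9,  -  6, -3, - 3, - 2, - 2/3,  1,1, 1, 1,  2,3,7, 8.89]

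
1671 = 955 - - 716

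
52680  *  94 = 4951920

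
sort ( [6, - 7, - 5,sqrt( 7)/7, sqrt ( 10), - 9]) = [ - 9, - 7,-5, sqrt ( 7 ) /7, sqrt( 10), 6]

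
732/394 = 1 + 169/197 = 1.86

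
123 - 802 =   -  679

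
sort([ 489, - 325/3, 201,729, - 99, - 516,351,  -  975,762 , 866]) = [ - 975, - 516,-325/3,-99,201, 351, 489,729,762, 866] 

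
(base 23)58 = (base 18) 6F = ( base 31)3U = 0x7b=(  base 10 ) 123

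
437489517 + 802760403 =1240249920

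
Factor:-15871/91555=  -  5^ ( - 1)*59^1*269^1*18311^( - 1) 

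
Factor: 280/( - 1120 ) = -2^ ( - 2) = -1/4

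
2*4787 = 9574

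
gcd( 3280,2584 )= 8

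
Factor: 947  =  947^1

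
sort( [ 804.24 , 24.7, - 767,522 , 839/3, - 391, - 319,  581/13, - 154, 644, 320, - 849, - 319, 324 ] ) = [- 849, - 767, - 391 , - 319,-319,- 154,24.7 , 581/13, 839/3,320,  324, 522 , 644 , 804.24]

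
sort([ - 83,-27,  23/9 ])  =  [ - 83, - 27,23/9 ] 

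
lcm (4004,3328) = 256256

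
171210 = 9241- - 161969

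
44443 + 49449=93892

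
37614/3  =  12538 = 12538.00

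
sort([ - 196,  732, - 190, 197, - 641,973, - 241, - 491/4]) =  [ - 641, - 241, - 196, - 190, - 491/4, 197, 732, 973 ] 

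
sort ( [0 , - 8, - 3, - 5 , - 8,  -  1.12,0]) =[ - 8, - 8,-5, - 3, - 1.12  ,  0 , 0]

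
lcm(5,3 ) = 15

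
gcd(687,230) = 1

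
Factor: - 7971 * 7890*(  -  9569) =601805797110 = 2^1*3^2*5^1*7^1* 263^1*1367^1*2657^1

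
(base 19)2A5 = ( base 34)QX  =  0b1110010101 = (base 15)412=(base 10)917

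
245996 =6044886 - 5798890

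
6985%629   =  66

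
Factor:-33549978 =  - 2^1*3^1*7^1*11^1*101^1*719^1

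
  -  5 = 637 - 642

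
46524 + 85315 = 131839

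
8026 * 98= 786548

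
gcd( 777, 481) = 37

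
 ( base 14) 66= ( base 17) 55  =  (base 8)132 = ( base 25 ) 3f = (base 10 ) 90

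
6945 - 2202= 4743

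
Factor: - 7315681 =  - 1759^1*4159^1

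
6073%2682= 709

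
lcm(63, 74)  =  4662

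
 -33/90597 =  -1 + 30188/30199 = - 0.00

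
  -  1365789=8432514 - 9798303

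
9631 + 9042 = 18673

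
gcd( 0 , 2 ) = 2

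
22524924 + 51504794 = 74029718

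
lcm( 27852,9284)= 27852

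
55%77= 55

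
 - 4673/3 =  - 4673/3 = - 1557.67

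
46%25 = 21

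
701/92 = 7 + 57/92 = 7.62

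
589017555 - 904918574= - 315901019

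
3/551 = 3/551 = 0.01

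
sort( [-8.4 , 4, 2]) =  [ - 8.4, 2, 4] 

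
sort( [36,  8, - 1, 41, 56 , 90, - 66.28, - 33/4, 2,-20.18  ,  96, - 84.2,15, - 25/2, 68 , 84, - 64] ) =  [ -84.2, - 66.28, - 64, -20.18, - 25/2,  -  33/4, - 1,2, 8 , 15, 36, 41, 56, 68,84,90,96]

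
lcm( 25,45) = 225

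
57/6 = 9 + 1/2 = 9.50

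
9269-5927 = 3342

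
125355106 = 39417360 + 85937746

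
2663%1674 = 989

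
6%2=0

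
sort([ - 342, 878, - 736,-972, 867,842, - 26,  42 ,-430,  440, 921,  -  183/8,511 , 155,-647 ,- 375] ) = [ -972, - 736,-647, - 430, - 375, - 342, - 26, -183/8, 42, 155, 440, 511,842,867, 878, 921]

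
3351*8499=28480149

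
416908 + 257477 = 674385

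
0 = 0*957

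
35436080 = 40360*878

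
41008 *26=1066208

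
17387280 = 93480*186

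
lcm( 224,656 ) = 9184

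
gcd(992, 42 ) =2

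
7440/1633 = 4 + 908/1633 =4.56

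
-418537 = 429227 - 847764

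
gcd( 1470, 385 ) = 35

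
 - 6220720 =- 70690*88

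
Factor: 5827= 5827^1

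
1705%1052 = 653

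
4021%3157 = 864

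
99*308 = 30492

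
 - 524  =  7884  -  8408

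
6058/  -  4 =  - 3029/2  =  - 1514.50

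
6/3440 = 3/1720 = 0.00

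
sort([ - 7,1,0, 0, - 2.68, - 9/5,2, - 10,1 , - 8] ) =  [ - 10, - 8,-7, - 2.68, - 9/5,0,0, 1,1, 2 ]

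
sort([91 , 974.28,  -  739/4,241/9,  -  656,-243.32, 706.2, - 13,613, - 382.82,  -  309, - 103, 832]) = [  -  656,- 382.82,  -  309,-243.32, - 739/4, - 103, - 13, 241/9,91,613,706.2, 832,974.28]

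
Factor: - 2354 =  - 2^1 * 11^1*107^1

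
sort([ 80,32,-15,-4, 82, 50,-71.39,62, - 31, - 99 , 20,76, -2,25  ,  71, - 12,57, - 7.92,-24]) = [ - 99,- 71.39,- 31,-24,-15 , - 12,-7.92, - 4, - 2, 20,25, 32,50, 57,62,71,76, 80, 82]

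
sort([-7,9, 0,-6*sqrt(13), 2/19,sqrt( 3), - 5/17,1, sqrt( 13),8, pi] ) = [ - 6*sqrt (13),-7,-5/17,0, 2/19, 1, sqrt(3) , pi,sqrt (13) , 8, 9]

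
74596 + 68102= 142698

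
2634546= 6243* 422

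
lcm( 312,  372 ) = 9672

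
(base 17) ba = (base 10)197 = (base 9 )238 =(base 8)305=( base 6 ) 525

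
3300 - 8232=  - 4932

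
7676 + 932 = 8608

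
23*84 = 1932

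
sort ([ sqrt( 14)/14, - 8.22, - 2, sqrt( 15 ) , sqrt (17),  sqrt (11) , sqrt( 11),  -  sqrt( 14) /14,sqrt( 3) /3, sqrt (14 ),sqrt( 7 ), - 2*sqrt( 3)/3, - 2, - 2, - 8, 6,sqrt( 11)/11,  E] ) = [ -8.22, - 8 ,-2, - 2,-2,-2*sqrt( 3)/3, - sqrt( 14 )/14, sqrt( 14)/14, sqrt(11)/11,sqrt(3)/3,sqrt(7 ), E, sqrt( 11)  ,  sqrt ( 11),sqrt(14),sqrt( 15), sqrt( 17 ), 6]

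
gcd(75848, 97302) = 2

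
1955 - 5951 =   -  3996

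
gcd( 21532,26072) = 4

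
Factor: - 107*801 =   -  85707 = -  3^2*89^1*107^1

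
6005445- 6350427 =-344982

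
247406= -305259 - -552665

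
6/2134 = 3/1067 = 0.00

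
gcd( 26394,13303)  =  53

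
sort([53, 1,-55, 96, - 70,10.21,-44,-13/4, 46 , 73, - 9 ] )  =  [ - 70, - 55, -44, -9,-13/4, 1, 10.21, 46,53,73,  96] 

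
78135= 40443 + 37692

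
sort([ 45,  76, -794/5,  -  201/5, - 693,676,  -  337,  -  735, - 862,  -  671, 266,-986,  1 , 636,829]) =[-986,-862, -735, - 693,  -  671,  -  337  ,-794/5,-201/5,1,45, 76,  266,636,  676,829]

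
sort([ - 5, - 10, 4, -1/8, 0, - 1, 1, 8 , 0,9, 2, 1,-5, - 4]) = [ - 10, - 5, - 5, - 4, - 1, - 1/8 , 0, 0,1,1,2, 4, 8, 9]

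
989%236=45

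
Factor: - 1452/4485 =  - 2^2*  5^( - 1)*11^2*13^ ( - 1)*23^( - 1 ) = - 484/1495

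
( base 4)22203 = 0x2A3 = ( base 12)483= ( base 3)221000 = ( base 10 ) 675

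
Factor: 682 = 2^1*11^1*31^1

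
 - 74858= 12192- 87050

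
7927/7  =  7927/7  =  1132.43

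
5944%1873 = 325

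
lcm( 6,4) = 12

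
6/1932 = 1/322 =0.00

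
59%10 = 9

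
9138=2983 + 6155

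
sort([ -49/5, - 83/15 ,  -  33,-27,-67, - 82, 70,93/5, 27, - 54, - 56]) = [ - 82, - 67, - 56,  -  54,-33, - 27, - 49/5,-83/15, 93/5,27, 70]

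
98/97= 1 + 1/97  =  1.01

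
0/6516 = 0 = 0.00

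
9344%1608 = 1304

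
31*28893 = 895683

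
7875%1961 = 31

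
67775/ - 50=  - 2711/2 =- 1355.50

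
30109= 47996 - 17887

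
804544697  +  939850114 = 1744394811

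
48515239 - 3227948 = 45287291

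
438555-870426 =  -431871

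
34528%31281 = 3247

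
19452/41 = 474 + 18/41  =  474.44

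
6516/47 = 138 + 30/47=138.64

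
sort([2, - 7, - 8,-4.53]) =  [ - 8 , - 7, -4.53,2]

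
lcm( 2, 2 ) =2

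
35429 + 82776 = 118205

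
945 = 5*189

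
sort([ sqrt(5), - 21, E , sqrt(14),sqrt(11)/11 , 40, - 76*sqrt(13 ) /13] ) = [ - 76* sqrt( 13 )/13, - 21 , sqrt( 11)/11, sqrt(5 ) , E, sqrt(14 ), 40]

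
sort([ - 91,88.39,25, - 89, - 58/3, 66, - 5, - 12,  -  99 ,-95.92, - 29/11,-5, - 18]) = [ - 99, - 95.92, - 91, - 89, -58/3,-18, - 12, - 5,- 5,-29/11,25, 66,88.39 ]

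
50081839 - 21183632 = 28898207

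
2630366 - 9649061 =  - 7018695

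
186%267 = 186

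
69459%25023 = 19413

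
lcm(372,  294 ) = 18228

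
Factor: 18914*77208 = 2^4*3^1*7^2* 193^1*3217^1 = 1460312112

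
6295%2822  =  651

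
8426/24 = 351  +  1/12 =351.08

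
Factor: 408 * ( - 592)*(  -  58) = 14009088 = 2^8 * 3^1 * 17^1*29^1*37^1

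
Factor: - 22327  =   - 83^1*269^1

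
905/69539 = 905/69539=0.01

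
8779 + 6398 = 15177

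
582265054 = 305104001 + 277161053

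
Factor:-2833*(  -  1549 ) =4388317 =1549^1*2833^1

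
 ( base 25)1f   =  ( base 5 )130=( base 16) 28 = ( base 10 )40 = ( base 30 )1A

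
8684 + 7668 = 16352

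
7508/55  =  136 + 28/55=136.51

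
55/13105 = 11/2621 = 0.00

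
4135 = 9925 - 5790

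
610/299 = 610/299 = 2.04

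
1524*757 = 1153668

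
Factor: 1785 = 3^1* 5^1*7^1* 17^1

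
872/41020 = 218/10255 = 0.02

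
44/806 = 22/403  =  0.05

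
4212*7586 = 31952232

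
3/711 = 1/237 = 0.00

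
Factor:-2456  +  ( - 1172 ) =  - 2^2*907^1 = - 3628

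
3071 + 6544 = 9615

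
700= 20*35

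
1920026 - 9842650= -7922624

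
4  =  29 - 25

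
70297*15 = 1054455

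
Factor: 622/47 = 2^1*47^ ( - 1) * 311^1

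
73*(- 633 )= - 46209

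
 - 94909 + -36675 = -131584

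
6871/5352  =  6871/5352 = 1.28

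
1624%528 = 40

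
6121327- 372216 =5749111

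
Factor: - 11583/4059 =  - 117/41 = - 3^2*13^1*41^( - 1)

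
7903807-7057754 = 846053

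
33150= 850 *39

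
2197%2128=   69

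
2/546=1/273  =  0.00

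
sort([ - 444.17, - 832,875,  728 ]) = [ - 832,-444.17, 728,875] 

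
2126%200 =126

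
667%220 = 7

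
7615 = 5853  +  1762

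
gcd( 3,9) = 3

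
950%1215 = 950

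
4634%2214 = 206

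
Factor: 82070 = 2^1*5^1*29^1*283^1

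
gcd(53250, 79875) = 26625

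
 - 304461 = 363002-667463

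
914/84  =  10 + 37/42 = 10.88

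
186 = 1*186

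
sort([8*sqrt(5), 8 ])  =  [ 8, 8*sqrt( 5) ]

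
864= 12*72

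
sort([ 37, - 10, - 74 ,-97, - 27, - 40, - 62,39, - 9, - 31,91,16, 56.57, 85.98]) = [ - 97, - 74, - 62, - 40,-31, - 27, -10, - 9,16,37,39, 56.57,85.98, 91 ] 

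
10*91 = 910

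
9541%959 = 910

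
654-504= 150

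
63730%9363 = 7552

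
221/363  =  221/363 = 0.61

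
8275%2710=145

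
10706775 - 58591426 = - 47884651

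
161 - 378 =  - 217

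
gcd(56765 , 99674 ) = 1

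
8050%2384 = 898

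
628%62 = 8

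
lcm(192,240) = 960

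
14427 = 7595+6832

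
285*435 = 123975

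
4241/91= 46 + 55/91=46.60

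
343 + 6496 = 6839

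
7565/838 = 7565/838 = 9.03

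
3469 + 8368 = 11837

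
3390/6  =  565= 565.00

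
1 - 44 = - 43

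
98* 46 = 4508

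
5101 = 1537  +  3564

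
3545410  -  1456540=2088870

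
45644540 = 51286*890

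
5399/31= 5399/31 = 174.16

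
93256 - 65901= 27355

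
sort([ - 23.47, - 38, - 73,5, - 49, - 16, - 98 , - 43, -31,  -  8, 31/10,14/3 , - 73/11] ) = [ - 98, - 73, - 49, - 43, - 38 , - 31, - 23.47, - 16,-8, - 73/11, 31/10, 14/3, 5]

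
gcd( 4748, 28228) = 4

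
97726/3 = 32575+ 1/3 = 32575.33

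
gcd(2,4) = 2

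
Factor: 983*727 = 714641 = 727^1*983^1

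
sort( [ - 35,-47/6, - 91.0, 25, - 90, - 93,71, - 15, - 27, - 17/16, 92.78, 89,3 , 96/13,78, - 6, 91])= [  -  93, - 91.0 , - 90, -35,-27,  -  15 ,-47/6, - 6,-17/16,  3, 96/13,25,71,78 , 89, 91, 92.78]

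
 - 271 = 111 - 382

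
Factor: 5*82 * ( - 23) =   -  9430 = - 2^1*5^1*23^1*41^1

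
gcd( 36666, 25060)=14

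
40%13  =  1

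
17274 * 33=570042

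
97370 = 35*2782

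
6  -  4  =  2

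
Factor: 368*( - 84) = - 30912=-  2^6*3^1 * 7^1 * 23^1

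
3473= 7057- 3584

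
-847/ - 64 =847/64=13.23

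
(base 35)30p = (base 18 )B7A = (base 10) 3700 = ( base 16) E74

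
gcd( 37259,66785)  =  703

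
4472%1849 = 774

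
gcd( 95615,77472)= 1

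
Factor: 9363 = 3^1*3121^1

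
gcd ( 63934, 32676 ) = 2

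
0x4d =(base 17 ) 49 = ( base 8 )115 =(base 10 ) 77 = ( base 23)38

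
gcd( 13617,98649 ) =9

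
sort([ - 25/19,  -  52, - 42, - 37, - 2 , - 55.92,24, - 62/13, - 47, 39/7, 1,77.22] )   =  [ - 55.92, - 52, - 47, - 42, - 37, - 62/13, - 2 , - 25/19,1,39/7,24, 77.22]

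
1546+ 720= 2266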